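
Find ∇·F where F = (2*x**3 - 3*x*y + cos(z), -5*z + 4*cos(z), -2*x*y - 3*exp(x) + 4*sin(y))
6*x**2 - 3*y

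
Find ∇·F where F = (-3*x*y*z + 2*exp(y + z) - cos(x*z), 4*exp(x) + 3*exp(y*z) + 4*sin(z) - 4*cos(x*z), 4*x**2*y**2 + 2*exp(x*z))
2*x*exp(x*z) - 3*y*z + 3*z*exp(y*z) + z*sin(x*z)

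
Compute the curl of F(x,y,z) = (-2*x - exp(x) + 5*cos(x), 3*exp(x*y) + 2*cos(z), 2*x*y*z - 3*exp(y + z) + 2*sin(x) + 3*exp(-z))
(2*x*z - 3*exp(y + z) + 2*sin(z), -2*y*z - 2*cos(x), 3*y*exp(x*y))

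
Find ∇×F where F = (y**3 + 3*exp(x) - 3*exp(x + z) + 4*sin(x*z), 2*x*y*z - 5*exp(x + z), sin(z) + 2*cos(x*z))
(-2*x*y + 5*exp(x + z), 4*x*cos(x*z) + 2*z*sin(x*z) - 3*exp(x + z), -3*y**2 + 2*y*z - 5*exp(x + z))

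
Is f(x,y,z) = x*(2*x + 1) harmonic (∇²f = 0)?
No, ∇²f = 4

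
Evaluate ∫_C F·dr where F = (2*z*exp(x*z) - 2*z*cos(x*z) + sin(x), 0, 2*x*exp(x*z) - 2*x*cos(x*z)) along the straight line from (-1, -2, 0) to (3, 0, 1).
-2 - 2*sin(3) + cos(1) - cos(3) + 2*exp(3)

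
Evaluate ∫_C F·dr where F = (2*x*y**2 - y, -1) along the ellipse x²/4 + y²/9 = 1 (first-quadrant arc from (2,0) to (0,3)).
-21 + 3*pi/2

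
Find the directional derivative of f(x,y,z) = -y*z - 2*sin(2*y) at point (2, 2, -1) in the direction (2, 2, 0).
sqrt(2)*(1 - 4*cos(4))/2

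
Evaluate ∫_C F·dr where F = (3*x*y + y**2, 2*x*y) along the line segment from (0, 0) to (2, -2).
0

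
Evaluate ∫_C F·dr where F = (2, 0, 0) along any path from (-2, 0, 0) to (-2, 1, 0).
0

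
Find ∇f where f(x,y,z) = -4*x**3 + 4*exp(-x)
(-12*x**2 - 4*exp(-x), 0, 0)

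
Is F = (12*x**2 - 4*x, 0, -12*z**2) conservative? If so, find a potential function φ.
Yes, F is conservative. φ = 4*x**3 - 2*x**2 - 4*z**3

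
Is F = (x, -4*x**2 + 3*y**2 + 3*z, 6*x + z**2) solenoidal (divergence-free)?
No, ∇·F = 6*y + 2*z + 1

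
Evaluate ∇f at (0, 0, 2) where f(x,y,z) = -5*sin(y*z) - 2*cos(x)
(0, -10, 0)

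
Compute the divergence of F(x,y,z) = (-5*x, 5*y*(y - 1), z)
10*y - 9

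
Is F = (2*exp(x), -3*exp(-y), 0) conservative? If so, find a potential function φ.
Yes, F is conservative. φ = 2*exp(x) + 3*exp(-y)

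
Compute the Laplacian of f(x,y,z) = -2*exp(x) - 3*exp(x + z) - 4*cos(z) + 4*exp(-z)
-2*exp(x) - 6*exp(x + z) + 4*cos(z) + 4*exp(-z)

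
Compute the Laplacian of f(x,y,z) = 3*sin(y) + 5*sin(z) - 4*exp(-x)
-3*sin(y) - 5*sin(z) - 4*exp(-x)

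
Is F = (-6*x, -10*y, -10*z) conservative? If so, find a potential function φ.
Yes, F is conservative. φ = -3*x**2 - 5*y**2 - 5*z**2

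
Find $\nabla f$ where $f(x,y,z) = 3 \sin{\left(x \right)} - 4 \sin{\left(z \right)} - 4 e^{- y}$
(3*cos(x), 4*exp(-y), -4*cos(z))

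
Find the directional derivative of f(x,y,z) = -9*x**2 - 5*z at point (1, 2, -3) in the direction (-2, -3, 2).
26*sqrt(17)/17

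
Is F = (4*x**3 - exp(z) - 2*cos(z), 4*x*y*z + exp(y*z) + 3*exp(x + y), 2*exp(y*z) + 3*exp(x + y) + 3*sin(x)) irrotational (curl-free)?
No, ∇×F = (-4*x*y - y*exp(y*z) + 2*z*exp(y*z) + 3*exp(x + y), -exp(z) - 3*exp(x + y) + 2*sin(z) - 3*cos(x), 4*y*z + 3*exp(x + y))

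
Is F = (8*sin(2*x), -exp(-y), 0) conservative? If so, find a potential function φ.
Yes, F is conservative. φ = -4*cos(2*x) + exp(-y)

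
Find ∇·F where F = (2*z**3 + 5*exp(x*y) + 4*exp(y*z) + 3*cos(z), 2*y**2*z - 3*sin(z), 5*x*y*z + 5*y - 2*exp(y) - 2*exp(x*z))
5*x*y - 2*x*exp(x*z) + 4*y*z + 5*y*exp(x*y)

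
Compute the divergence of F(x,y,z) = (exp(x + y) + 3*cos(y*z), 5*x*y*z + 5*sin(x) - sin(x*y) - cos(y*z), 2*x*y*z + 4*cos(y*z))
2*x*y + 5*x*z - x*cos(x*y) - 4*y*sin(y*z) + z*sin(y*z) + exp(x + y)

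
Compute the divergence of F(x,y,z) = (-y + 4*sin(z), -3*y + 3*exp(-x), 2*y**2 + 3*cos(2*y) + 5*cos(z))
-5*sin(z) - 3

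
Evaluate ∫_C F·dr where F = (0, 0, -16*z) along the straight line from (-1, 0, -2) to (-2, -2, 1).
24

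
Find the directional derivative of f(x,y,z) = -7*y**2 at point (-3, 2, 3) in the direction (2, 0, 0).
0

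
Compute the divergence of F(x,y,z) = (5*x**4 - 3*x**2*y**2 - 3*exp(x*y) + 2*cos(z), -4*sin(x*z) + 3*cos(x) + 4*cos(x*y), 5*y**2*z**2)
20*x**3 - 6*x*y**2 - 4*x*sin(x*y) + 10*y**2*z - 3*y*exp(x*y)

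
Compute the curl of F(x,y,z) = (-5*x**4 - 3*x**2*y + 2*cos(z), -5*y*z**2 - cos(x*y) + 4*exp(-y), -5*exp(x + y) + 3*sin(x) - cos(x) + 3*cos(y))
(10*y*z - 5*exp(x + y) - 3*sin(y), 5*exp(x + y) - sin(x) - 2*sin(z) - 3*cos(x), 3*x**2 + y*sin(x*y))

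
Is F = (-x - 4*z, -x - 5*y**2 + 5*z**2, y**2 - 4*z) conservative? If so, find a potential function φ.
No, ∇×F = (2*y - 10*z, -4, -1) ≠ 0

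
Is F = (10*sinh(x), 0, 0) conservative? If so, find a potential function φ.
Yes, F is conservative. φ = 10*cosh(x)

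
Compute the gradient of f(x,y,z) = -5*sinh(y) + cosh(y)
(0, sinh(y) - 5*cosh(y), 0)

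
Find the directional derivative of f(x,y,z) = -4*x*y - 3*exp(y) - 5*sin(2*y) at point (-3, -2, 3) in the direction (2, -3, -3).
sqrt(22)*(-20*exp(2) + 30*exp(2)*cos(4) + 9)*exp(-2)/22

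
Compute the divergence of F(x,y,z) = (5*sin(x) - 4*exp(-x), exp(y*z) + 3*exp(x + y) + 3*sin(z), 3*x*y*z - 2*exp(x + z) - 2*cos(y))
((3*x*y + z*exp(y*z) + 3*exp(x + y) - 2*exp(x + z) + 5*cos(x))*exp(x) + 4)*exp(-x)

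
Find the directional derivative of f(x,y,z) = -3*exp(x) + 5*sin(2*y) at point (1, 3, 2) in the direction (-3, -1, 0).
sqrt(10)*(-cos(6) + 9*E/10)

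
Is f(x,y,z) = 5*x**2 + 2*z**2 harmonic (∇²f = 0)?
No, ∇²f = 14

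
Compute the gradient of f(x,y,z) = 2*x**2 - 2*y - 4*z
(4*x, -2, -4)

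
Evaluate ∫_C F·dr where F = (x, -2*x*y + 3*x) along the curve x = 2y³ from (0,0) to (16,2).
632/5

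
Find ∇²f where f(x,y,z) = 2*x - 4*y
0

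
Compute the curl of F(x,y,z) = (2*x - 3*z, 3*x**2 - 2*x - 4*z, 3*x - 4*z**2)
(4, -6, 6*x - 2)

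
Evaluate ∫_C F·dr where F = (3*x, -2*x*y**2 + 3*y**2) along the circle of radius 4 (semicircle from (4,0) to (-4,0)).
-64*pi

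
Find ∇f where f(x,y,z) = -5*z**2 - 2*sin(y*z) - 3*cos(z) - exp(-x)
(exp(-x), -2*z*cos(y*z), -2*y*cos(y*z) - 10*z + 3*sin(z))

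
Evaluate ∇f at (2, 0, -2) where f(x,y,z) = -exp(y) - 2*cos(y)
(0, -1, 0)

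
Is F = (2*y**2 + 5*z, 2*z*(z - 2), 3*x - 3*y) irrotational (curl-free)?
No, ∇×F = (1 - 4*z, 2, -4*y)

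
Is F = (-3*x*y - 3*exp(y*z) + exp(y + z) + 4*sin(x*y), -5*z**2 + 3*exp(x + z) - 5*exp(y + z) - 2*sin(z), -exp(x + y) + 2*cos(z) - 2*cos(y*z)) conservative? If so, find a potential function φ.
No, ∇×F = (2*z*sin(y*z) + 10*z - exp(x + y) - 3*exp(x + z) + 5*exp(y + z) + 2*cos(z), -3*y*exp(y*z) + exp(x + y) + exp(y + z), -4*x*cos(x*y) + 3*x + 3*z*exp(y*z) + 3*exp(x + z) - exp(y + z)) ≠ 0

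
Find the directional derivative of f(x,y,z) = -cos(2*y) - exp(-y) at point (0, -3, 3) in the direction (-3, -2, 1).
sqrt(14)*(-exp(3) + 2*sin(6))/7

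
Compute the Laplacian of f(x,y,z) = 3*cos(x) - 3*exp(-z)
-3*cos(x) - 3*exp(-z)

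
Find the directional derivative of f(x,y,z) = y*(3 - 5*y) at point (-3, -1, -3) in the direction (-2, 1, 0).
13*sqrt(5)/5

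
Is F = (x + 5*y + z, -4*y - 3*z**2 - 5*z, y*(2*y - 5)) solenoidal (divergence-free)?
No, ∇·F = -3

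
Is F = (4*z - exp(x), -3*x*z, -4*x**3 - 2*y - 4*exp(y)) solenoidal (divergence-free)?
No, ∇·F = -exp(x)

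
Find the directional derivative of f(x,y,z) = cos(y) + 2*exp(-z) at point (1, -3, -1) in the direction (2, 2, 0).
sqrt(2)*sin(3)/2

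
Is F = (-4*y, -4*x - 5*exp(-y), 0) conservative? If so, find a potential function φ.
Yes, F is conservative. φ = -4*x*y + 5*exp(-y)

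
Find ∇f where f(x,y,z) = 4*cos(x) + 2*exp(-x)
(-4*sin(x) - 2*exp(-x), 0, 0)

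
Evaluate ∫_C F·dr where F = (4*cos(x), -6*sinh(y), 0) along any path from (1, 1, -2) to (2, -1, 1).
-4*sin(1) + 4*sin(2)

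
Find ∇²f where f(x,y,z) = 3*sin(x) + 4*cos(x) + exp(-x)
-3*sin(x) - 4*cos(x) + exp(-x)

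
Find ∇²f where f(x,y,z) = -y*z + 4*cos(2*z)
-16*cos(2*z)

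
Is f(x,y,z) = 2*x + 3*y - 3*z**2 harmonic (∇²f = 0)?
No, ∇²f = -6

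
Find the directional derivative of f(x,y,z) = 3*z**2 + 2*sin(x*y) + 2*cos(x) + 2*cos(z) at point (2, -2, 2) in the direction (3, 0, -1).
-2*sqrt(10)*(3*cos(4) + sin(2) + 3)/5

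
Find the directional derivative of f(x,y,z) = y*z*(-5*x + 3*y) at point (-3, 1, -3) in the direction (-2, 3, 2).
-183*sqrt(17)/17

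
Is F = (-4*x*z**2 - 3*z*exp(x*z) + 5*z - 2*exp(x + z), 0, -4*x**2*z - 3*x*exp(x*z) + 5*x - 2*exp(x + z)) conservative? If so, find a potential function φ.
Yes, F is conservative. φ = -2*x**2*z**2 + 5*x*z - 3*exp(x*z) - 2*exp(x + z)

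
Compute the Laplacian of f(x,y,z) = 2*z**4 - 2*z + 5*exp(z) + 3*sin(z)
24*z**2 + 5*exp(z) - 3*sin(z)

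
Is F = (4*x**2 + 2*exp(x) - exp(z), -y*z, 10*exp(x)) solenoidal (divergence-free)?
No, ∇·F = 8*x - z + 2*exp(x)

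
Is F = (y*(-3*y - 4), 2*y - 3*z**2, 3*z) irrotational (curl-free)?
No, ∇×F = (6*z, 0, 6*y + 4)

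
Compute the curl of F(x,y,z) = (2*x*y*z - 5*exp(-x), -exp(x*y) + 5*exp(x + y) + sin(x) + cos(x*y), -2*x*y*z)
(-2*x*z, 2*y*(x + z), -2*x*z - y*exp(x*y) - y*sin(x*y) + 5*exp(x + y) + cos(x))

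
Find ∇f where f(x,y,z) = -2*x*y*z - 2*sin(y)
(-2*y*z, -2*x*z - 2*cos(y), -2*x*y)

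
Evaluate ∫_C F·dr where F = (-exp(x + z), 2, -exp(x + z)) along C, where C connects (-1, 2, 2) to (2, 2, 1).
E - exp(3)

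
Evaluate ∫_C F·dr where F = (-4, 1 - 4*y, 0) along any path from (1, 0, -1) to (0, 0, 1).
4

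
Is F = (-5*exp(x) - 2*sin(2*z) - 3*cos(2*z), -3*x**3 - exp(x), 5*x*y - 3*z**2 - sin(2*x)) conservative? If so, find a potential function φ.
No, ∇×F = (5*x, -5*y + 6*sin(2*z) + 2*cos(2*x) - 4*cos(2*z), -9*x**2 - exp(x)) ≠ 0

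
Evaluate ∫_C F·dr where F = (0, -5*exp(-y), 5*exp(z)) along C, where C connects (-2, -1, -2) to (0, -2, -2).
5*E*(-1 + E)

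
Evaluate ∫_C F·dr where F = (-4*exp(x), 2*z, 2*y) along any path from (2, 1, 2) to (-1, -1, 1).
-6 - 4*exp(-1) + 4*exp(2)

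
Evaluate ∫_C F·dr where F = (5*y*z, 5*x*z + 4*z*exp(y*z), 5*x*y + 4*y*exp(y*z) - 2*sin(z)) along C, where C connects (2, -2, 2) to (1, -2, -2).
60 + 8*sinh(4)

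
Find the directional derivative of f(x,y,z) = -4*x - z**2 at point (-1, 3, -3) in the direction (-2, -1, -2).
-4/3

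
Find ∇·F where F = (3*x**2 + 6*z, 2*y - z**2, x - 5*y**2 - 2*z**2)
6*x - 4*z + 2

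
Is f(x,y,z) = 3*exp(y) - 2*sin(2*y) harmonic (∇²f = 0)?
No, ∇²f = 3*exp(y) + 8*sin(2*y)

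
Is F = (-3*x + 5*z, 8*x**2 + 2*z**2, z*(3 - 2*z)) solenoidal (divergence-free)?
No, ∇·F = -4*z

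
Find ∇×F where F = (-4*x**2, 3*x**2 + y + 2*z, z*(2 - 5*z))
(-2, 0, 6*x)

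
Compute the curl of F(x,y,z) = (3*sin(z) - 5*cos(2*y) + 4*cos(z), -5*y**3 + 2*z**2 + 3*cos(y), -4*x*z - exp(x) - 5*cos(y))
(-4*z + 5*sin(y), 4*z + exp(x) - 4*sin(z) + 3*cos(z), -10*sin(2*y))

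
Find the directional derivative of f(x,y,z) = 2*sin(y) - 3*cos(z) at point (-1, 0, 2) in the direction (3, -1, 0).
-sqrt(10)/5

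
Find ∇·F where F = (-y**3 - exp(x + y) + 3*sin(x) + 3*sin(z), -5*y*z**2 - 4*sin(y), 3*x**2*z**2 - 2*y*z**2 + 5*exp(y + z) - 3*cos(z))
6*x**2*z - 4*y*z - 5*z**2 - exp(x + y) + 5*exp(y + z) + 3*sin(z) + 3*cos(x) - 4*cos(y)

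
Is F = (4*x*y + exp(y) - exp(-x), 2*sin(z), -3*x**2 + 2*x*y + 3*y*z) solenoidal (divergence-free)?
No, ∇·F = 7*y + exp(-x)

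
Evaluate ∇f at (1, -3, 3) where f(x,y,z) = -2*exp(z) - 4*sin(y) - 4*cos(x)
(4*sin(1), -4*cos(3), -2*exp(3))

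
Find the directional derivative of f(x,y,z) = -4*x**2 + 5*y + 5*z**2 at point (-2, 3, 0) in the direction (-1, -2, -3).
-13*sqrt(14)/7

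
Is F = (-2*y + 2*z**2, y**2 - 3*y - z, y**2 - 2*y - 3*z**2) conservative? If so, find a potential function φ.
No, ∇×F = (2*y - 1, 4*z, 2) ≠ 0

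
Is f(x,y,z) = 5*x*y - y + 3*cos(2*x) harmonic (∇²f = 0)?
No, ∇²f = -12*cos(2*x)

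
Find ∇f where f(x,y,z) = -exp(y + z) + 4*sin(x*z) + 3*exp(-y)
(4*z*cos(x*z), (-exp(2*y + z) - 3)*exp(-y), 4*x*cos(x*z) - exp(y + z))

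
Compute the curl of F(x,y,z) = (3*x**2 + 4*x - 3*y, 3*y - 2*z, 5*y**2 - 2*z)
(10*y + 2, 0, 3)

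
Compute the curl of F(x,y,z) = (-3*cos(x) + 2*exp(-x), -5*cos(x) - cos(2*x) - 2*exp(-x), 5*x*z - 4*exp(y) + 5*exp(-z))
(-4*exp(y), -5*z, ((4*cos(x) + 5)*exp(x)*sin(x) + 2)*exp(-x))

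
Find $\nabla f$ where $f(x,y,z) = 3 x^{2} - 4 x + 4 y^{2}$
(6*x - 4, 8*y, 0)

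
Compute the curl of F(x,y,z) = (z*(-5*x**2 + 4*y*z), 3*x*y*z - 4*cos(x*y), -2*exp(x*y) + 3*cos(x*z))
(x*(-3*y - 2*exp(x*y)), -5*x**2 + 8*y*z + 2*y*exp(x*y) + 3*z*sin(x*z), 3*y*z + 4*y*sin(x*y) - 4*z**2)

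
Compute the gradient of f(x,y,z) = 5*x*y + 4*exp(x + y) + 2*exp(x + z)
(5*y + 4*exp(x + y) + 2*exp(x + z), 5*x + 4*exp(x + y), 2*exp(x + z))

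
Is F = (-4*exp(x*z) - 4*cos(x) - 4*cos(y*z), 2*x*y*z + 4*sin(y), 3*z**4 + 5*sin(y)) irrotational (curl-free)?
No, ∇×F = (-2*x*y + 5*cos(y), -4*x*exp(x*z) + 4*y*sin(y*z), 2*z*(y - 2*sin(y*z)))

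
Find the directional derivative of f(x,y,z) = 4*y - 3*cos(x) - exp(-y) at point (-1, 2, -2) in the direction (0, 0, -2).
0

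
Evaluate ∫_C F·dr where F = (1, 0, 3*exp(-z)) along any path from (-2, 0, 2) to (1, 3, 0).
3*exp(-2)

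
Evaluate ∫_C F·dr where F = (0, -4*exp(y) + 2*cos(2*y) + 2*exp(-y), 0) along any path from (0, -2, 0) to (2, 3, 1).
-4*exp(3) + sin(4) + sin(6) - 2*exp(-3) + 4*exp(-2) + 2*exp(2)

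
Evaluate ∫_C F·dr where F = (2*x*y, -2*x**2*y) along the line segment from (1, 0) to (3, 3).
-37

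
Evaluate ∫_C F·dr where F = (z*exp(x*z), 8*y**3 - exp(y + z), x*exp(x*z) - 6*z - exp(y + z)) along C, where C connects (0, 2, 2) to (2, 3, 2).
-exp(5) + 2*exp(4) + 129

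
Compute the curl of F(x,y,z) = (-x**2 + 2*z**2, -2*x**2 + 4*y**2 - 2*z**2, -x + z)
(4*z, 4*z + 1, -4*x)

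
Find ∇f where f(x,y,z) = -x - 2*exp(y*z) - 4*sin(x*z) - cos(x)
(-4*z*cos(x*z) + sin(x) - 1, -2*z*exp(y*z), -4*x*cos(x*z) - 2*y*exp(y*z))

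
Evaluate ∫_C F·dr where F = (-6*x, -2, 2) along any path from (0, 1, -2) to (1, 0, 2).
7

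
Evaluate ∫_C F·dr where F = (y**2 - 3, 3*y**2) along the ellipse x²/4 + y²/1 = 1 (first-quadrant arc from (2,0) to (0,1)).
17/3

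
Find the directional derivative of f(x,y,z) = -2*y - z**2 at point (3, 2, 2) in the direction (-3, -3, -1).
10*sqrt(19)/19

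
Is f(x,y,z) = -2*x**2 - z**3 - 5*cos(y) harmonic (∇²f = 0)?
No, ∇²f = -6*z + 5*cos(y) - 4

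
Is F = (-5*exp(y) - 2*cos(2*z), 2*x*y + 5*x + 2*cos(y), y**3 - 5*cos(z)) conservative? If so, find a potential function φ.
No, ∇×F = (3*y**2, 4*sin(2*z), 2*y + 5*exp(y) + 5) ≠ 0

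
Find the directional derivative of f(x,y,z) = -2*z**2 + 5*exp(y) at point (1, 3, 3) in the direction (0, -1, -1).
sqrt(2)*(12 - 5*exp(3))/2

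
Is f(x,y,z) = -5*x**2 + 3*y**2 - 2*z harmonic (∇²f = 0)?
No, ∇²f = -4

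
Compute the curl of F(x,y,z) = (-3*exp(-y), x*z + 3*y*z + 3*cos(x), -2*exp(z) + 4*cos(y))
(-x - 3*y - 4*sin(y), 0, z - 3*sin(x) - 3*exp(-y))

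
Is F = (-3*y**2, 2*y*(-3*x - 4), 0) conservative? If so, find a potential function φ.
Yes, F is conservative. φ = y**2*(-3*x - 4)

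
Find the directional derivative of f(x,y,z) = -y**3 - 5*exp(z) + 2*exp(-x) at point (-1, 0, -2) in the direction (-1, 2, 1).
sqrt(6)*(-5 + 2*exp(3))*exp(-2)/6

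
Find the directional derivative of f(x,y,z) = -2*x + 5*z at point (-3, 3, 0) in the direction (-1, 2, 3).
17*sqrt(14)/14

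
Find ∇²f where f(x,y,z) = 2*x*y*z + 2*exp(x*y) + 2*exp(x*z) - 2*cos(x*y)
2*x**2*(exp(x*y) + cos(x*y)) + 2*x**2*exp(x*z) + 2*y**2*exp(x*y) + 2*y**2*cos(x*y) + 2*z**2*exp(x*z)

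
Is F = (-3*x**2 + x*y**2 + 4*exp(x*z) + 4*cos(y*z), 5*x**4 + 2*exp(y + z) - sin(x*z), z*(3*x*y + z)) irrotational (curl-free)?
No, ∇×F = (3*x*z + x*cos(x*z) - 2*exp(y + z), 4*x*exp(x*z) - 3*y*z - 4*y*sin(y*z), 20*x**3 - 2*x*y + 4*z*sin(y*z) - z*cos(x*z))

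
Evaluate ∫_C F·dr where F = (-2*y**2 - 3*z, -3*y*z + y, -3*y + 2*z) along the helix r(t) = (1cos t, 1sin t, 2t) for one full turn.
pi*(-9 + 16*pi)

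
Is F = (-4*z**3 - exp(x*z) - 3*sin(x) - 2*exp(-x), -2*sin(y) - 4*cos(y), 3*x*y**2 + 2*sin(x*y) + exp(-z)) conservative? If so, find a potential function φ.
No, ∇×F = (2*x*(3*y + cos(x*y)), -x*exp(x*z) - 3*y**2 - 2*y*cos(x*y) - 12*z**2, 0) ≠ 0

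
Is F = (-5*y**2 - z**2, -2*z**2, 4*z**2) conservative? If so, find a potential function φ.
No, ∇×F = (4*z, -2*z, 10*y) ≠ 0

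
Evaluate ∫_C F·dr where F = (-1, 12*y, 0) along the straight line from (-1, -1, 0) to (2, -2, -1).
15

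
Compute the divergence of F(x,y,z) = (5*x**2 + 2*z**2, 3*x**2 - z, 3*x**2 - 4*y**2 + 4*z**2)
10*x + 8*z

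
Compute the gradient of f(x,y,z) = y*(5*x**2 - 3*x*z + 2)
(y*(10*x - 3*z), 5*x**2 - 3*x*z + 2, -3*x*y)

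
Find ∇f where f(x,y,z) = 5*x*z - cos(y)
(5*z, sin(y), 5*x)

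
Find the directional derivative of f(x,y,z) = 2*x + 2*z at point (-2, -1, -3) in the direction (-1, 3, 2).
sqrt(14)/7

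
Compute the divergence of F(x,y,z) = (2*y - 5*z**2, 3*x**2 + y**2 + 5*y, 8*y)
2*y + 5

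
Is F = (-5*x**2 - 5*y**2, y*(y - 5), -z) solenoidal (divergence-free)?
No, ∇·F = -10*x + 2*y - 6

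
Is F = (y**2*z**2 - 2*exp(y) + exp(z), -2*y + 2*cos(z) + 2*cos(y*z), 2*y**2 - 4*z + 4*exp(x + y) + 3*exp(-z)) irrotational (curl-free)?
No, ∇×F = (2*y*sin(y*z) + 4*y + 4*exp(x + y) + 2*sin(z), 2*y**2*z + exp(z) - 4*exp(x + y), -2*y*z**2 + 2*exp(y))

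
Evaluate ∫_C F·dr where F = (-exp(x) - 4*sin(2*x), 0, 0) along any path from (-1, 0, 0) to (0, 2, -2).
exp(-1) - 2*cos(2) + 1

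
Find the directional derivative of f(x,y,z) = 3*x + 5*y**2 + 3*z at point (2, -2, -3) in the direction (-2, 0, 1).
-3*sqrt(5)/5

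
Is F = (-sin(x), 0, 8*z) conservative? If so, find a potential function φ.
Yes, F is conservative. φ = 4*z**2 + cos(x)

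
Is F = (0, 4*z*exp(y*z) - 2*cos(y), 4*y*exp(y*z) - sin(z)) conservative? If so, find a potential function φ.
Yes, F is conservative. φ = 4*exp(y*z) - 2*sin(y) + cos(z)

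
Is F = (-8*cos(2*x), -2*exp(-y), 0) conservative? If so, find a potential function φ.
Yes, F is conservative. φ = -4*sin(2*x) + 2*exp(-y)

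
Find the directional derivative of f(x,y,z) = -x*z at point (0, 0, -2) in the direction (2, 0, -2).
sqrt(2)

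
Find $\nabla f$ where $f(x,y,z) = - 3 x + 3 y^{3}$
(-3, 9*y**2, 0)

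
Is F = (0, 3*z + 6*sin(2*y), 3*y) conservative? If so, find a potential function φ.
Yes, F is conservative. φ = 3*y*z - 3*cos(2*y)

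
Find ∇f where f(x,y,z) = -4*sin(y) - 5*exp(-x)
(5*exp(-x), -4*cos(y), 0)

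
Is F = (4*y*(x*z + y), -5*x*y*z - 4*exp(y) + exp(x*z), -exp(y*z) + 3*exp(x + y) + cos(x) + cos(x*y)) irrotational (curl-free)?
No, ∇×F = (5*x*y - x*exp(x*z) - x*sin(x*y) - z*exp(y*z) + 3*exp(x + y), 4*x*y + y*sin(x*y) - 3*exp(x + y) + sin(x), -4*x*z - 5*y*z - 8*y + z*exp(x*z))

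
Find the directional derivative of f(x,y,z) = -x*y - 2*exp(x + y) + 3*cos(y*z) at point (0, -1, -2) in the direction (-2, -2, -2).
sqrt(3)*(-9*E*sin(2) - E + 4)*exp(-1)/3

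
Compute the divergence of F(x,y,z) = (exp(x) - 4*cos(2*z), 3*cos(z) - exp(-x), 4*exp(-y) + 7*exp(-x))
exp(x)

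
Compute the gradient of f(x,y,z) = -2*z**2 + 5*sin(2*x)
(10*cos(2*x), 0, -4*z)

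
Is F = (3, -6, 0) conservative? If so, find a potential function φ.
Yes, F is conservative. φ = 3*x - 6*y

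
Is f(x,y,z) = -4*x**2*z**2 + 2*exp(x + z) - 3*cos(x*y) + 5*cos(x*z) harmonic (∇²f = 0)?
No, ∇²f = 3*x**2*cos(x*y) - 5*x**2*cos(x*z) - 8*x**2 + 3*y**2*cos(x*y) - 5*z**2*cos(x*z) - 8*z**2 + 4*exp(x + z)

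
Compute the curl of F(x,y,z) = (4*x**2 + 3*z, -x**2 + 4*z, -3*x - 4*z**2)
(-4, 6, -2*x)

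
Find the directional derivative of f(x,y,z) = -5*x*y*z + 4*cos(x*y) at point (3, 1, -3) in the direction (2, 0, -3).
sqrt(13)*(75 - 8*sin(3))/13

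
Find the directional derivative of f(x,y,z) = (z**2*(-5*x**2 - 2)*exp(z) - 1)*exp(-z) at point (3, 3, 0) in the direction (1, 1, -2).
-sqrt(6)/3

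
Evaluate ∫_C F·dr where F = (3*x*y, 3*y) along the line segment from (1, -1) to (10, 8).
1593/2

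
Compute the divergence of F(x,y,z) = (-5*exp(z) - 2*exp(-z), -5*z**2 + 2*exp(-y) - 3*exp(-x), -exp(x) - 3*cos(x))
-2*exp(-y)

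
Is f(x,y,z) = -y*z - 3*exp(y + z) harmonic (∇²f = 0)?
No, ∇²f = -6*exp(y + z)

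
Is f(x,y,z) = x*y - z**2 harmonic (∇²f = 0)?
No, ∇²f = -2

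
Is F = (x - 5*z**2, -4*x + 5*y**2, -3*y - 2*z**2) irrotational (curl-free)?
No, ∇×F = (-3, -10*z, -4)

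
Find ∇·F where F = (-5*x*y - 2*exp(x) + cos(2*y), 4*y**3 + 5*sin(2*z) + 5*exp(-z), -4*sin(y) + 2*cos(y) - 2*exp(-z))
12*y**2 - 5*y - 2*exp(x) + 2*exp(-z)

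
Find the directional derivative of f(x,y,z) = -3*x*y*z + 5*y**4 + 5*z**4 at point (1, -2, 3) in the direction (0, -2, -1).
-208*sqrt(5)/5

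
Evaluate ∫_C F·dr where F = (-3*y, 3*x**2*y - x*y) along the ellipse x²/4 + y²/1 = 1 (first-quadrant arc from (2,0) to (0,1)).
7/3 + 3*pi/2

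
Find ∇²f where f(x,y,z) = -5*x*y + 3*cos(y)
-3*cos(y)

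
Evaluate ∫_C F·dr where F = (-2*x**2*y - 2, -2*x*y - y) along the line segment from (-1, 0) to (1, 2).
-26/3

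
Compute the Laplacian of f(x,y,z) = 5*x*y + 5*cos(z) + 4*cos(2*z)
-5*cos(z) - 16*cos(2*z)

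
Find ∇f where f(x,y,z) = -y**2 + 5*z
(0, -2*y, 5)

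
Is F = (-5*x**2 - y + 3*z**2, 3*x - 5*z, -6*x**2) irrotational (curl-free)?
No, ∇×F = (5, 12*x + 6*z, 4)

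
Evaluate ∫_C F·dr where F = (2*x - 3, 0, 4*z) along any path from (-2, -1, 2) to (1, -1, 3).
-2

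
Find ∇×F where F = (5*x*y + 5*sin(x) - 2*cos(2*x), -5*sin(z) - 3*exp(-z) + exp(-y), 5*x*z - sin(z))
(5*cos(z) - 3*exp(-z), -5*z, -5*x)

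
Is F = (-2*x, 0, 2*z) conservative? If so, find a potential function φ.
Yes, F is conservative. φ = -x**2 + z**2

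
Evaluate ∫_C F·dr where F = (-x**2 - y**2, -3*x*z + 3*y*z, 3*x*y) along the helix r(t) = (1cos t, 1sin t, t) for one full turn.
-3*pi*(1 + 2*pi)/2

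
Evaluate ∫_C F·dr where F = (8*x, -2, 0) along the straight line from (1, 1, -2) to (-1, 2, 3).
-2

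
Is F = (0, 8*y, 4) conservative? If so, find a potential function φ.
Yes, F is conservative. φ = 4*y**2 + 4*z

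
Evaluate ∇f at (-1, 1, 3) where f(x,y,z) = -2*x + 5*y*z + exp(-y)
(-2, 15 - exp(-1), 5)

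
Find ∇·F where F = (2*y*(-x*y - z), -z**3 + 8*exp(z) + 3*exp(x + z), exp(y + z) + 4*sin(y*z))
-2*y**2 + 4*y*cos(y*z) + exp(y + z)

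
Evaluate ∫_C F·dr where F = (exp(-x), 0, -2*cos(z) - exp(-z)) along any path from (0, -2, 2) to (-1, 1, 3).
-E - 2*sin(3) - exp(-2) + exp(-3) + 1 + 2*sin(2)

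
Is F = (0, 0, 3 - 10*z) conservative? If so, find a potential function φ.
Yes, F is conservative. φ = z*(3 - 5*z)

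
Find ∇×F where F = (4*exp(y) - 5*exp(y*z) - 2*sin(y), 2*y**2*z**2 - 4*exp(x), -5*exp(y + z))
(-4*y**2*z - 5*exp(y + z), -5*y*exp(y*z), 5*z*exp(y*z) - 4*exp(x) - 4*exp(y) + 2*cos(y))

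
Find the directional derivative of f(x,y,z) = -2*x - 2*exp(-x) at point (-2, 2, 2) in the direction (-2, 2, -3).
4*sqrt(17)*(1 - exp(2))/17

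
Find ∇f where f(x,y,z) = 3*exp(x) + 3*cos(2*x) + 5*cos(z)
(3*exp(x) - 6*sin(2*x), 0, -5*sin(z))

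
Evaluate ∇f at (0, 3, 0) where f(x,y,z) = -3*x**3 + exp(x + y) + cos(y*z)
(exp(3), exp(3), 0)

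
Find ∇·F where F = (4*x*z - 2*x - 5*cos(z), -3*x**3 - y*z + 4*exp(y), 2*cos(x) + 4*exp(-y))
3*z + 4*exp(y) - 2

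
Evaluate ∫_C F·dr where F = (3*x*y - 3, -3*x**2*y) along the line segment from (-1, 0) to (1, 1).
-11/2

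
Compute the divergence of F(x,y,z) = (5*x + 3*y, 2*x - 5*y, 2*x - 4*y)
0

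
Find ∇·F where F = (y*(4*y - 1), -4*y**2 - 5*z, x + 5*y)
-8*y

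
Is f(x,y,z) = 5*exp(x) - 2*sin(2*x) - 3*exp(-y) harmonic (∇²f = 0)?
No, ∇²f = 5*exp(x) + 8*sin(2*x) - 3*exp(-y)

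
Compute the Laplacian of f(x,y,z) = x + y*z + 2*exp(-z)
2*exp(-z)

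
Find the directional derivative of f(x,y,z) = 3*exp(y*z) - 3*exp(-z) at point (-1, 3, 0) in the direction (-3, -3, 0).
0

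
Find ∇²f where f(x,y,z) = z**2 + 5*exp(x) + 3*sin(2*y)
5*exp(x) - 12*sin(2*y) + 2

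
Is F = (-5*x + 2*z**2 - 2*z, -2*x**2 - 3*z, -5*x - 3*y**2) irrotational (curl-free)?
No, ∇×F = (3 - 6*y, 4*z + 3, -4*x)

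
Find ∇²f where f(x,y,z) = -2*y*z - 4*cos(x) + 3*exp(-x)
4*cos(x) + 3*exp(-x)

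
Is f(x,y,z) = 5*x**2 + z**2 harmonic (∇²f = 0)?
No, ∇²f = 12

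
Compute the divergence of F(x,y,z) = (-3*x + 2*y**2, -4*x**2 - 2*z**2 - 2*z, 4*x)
-3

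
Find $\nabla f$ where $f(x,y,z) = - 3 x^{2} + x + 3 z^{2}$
(1 - 6*x, 0, 6*z)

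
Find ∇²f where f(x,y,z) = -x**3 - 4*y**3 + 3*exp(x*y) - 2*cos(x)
3*x**2*exp(x*y) - 6*x + 3*y**2*exp(x*y) - 24*y + 2*cos(x)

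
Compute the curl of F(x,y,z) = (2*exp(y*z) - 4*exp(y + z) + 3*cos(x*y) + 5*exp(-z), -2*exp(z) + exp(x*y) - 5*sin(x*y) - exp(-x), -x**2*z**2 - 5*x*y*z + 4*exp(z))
(-5*x*z + 2*exp(z), 2*x*z**2 + 5*y*z + 2*y*exp(y*z) - 4*exp(y + z) - 5*exp(-z), 3*x*sin(x*y) + y*exp(x*y) - 5*y*cos(x*y) - 2*z*exp(y*z) + 4*exp(y + z) + exp(-x))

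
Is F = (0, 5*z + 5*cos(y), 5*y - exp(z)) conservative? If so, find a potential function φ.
Yes, F is conservative. φ = 5*y*z - exp(z) + 5*sin(y)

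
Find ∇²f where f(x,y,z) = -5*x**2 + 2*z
-10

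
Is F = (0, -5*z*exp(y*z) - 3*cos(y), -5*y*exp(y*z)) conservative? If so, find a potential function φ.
Yes, F is conservative. φ = -5*exp(y*z) - 3*sin(y)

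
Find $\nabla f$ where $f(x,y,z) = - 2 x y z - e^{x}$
(-2*y*z - exp(x), -2*x*z, -2*x*y)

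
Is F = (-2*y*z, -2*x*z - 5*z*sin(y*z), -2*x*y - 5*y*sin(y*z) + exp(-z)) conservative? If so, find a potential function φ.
Yes, F is conservative. φ = -2*x*y*z + 5*cos(y*z) - exp(-z)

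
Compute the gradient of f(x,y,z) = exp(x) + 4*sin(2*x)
(exp(x) + 8*cos(2*x), 0, 0)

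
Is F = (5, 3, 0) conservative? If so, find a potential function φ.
Yes, F is conservative. φ = 5*x + 3*y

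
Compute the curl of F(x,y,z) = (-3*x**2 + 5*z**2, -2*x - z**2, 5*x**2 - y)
(2*z - 1, -10*x + 10*z, -2)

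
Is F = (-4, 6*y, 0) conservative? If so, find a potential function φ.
Yes, F is conservative. φ = -4*x + 3*y**2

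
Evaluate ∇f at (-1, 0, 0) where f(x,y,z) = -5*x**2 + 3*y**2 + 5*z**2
(10, 0, 0)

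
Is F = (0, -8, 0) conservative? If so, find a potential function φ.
Yes, F is conservative. φ = -8*y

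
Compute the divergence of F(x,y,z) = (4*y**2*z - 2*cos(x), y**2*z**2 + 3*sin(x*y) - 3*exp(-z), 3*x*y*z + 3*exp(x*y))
3*x*y + 3*x*cos(x*y) + 2*y*z**2 + 2*sin(x)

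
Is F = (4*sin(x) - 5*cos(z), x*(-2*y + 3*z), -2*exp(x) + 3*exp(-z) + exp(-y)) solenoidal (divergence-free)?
No, ∇·F = -2*x + 4*cos(x) - 3*exp(-z)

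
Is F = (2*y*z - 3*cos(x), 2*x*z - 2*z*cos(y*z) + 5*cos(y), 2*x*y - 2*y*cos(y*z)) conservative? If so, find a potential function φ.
Yes, F is conservative. φ = 2*x*y*z - 3*sin(x) + 5*sin(y) - 2*sin(y*z)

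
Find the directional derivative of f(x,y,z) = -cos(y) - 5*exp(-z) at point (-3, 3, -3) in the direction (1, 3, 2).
sqrt(14)*(3*sin(3) + 10*exp(3))/14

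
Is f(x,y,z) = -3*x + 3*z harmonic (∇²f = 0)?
Yes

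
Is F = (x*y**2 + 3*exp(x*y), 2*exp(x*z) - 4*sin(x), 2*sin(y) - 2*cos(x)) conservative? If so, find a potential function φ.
No, ∇×F = (-2*x*exp(x*z) + 2*cos(y), -2*sin(x), -2*x*y - 3*x*exp(x*y) + 2*z*exp(x*z) - 4*cos(x)) ≠ 0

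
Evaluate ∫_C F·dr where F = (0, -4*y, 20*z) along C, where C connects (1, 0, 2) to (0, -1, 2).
-2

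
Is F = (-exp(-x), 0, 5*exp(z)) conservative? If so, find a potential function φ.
Yes, F is conservative. φ = 5*exp(z) + exp(-x)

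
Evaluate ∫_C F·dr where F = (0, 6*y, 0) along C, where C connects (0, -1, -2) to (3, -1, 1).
0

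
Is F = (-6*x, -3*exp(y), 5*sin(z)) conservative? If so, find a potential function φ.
Yes, F is conservative. φ = -3*x**2 - 3*exp(y) - 5*cos(z)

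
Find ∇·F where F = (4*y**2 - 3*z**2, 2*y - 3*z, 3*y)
2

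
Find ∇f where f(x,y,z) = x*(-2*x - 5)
(-4*x - 5, 0, 0)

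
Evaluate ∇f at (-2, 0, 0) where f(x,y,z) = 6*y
(0, 6, 0)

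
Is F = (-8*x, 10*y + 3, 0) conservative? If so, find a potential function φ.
Yes, F is conservative. φ = -4*x**2 + 5*y**2 + 3*y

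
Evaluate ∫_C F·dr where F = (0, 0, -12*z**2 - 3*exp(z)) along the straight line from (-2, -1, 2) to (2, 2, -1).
-3*exp(-1) + 3*exp(2) + 36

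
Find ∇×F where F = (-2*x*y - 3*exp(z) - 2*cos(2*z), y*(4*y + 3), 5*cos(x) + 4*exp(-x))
(0, -3*exp(z) + 5*sin(x) + 4*sin(2*z) + 4*exp(-x), 2*x)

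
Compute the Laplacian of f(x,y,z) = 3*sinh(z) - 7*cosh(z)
3*sinh(z) - 7*cosh(z)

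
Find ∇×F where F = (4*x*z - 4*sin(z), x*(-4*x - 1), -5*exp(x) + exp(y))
(exp(y), 4*x + 5*exp(x) - 4*cos(z), -8*x - 1)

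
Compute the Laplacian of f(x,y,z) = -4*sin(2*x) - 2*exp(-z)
16*sin(2*x) - 2*exp(-z)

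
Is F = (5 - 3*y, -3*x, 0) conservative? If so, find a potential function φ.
Yes, F is conservative. φ = x*(5 - 3*y)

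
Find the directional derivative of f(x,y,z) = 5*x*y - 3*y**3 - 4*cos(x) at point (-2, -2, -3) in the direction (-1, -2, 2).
4*sin(2)/3 + 34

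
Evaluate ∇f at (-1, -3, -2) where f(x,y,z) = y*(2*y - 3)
(0, -15, 0)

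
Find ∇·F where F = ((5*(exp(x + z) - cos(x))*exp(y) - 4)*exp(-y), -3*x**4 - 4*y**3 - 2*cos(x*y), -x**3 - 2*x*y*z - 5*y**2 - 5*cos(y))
-2*x*y + 2*x*sin(x*y) - 12*y**2 + 5*exp(x + z) + 5*sin(x)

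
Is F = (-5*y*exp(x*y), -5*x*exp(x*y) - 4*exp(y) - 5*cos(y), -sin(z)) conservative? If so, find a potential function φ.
Yes, F is conservative. φ = -4*exp(y) - 5*exp(x*y) - 5*sin(y) + cos(z)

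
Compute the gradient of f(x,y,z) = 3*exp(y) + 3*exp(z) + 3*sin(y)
(0, 3*exp(y) + 3*cos(y), 3*exp(z))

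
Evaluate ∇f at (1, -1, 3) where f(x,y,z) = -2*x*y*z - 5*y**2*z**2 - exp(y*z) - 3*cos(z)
(6, 84 - 3*exp(-3), -28 + exp(-3) + 3*sin(3))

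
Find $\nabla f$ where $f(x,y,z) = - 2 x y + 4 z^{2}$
(-2*y, -2*x, 8*z)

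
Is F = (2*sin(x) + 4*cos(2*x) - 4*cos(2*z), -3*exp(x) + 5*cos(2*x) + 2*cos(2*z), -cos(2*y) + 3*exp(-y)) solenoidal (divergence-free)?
No, ∇·F = -8*sin(2*x) + 2*cos(x)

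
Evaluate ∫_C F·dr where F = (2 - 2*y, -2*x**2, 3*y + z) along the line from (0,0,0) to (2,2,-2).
-28/3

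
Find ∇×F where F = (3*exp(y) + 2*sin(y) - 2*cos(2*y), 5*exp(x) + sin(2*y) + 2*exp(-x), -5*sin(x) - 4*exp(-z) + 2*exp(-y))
(-2*exp(-y), 5*cos(x), 5*exp(x) - 3*exp(y) - 4*sin(2*y) - 2*cos(y) - 2*exp(-x))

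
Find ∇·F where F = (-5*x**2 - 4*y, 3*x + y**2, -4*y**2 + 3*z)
-10*x + 2*y + 3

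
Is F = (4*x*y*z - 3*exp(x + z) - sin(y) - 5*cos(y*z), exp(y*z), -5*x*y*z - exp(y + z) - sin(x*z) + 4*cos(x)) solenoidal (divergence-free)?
No, ∇·F = -5*x*y - x*cos(x*z) + 4*y*z + z*exp(y*z) - 3*exp(x + z) - exp(y + z)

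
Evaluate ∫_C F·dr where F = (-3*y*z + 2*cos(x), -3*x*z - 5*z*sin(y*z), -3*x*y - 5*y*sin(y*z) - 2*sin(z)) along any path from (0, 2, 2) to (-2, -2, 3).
-36 + 2*cos(3) - 2*sqrt(2)*sin(pi/4 + 2) - 5*cos(4) + 5*cos(6)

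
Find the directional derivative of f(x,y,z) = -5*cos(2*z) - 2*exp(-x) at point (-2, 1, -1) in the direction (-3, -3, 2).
-sqrt(22)*(10*sin(2) + 3*exp(2))/11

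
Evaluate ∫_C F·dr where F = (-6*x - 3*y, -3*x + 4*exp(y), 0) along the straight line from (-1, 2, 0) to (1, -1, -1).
-4*exp(2) - 3 + 4*exp(-1)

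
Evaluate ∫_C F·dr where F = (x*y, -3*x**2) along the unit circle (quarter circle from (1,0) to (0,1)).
-7/3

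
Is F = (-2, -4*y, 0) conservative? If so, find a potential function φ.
Yes, F is conservative. φ = -2*x - 2*y**2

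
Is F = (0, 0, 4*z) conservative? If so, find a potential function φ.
Yes, F is conservative. φ = 2*z**2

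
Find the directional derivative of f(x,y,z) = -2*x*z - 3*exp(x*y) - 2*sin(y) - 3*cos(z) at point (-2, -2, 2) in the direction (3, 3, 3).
sqrt(3)*(-2*cos(2)/3 + sin(2) + 4*exp(4))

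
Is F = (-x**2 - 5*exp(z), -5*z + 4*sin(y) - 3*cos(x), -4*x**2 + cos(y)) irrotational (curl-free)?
No, ∇×F = (5 - sin(y), 8*x - 5*exp(z), 3*sin(x))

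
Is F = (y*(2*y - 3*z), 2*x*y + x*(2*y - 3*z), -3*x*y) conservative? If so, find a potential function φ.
Yes, F is conservative. φ = x*y*(2*y - 3*z)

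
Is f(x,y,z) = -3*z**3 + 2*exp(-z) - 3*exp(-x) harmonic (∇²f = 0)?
No, ∇²f = -18*z + 2*exp(-z) - 3*exp(-x)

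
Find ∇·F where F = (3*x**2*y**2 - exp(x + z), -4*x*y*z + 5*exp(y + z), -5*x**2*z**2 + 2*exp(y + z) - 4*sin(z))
-10*x**2*z + 6*x*y**2 - 4*x*z - exp(x + z) + 7*exp(y + z) - 4*cos(z)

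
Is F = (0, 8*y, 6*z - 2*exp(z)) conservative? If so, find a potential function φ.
Yes, F is conservative. φ = 4*y**2 + 3*z**2 - 2*exp(z)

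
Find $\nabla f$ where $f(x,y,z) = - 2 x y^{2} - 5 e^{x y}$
(y*(-2*y - 5*exp(x*y)), x*(-4*y - 5*exp(x*y)), 0)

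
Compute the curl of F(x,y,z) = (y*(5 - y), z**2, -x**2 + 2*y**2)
(4*y - 2*z, 2*x, 2*y - 5)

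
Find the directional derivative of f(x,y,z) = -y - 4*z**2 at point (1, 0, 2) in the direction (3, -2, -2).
2*sqrt(17)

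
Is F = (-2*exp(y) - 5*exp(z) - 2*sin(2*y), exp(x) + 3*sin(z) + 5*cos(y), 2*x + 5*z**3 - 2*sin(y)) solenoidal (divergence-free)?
No, ∇·F = 15*z**2 - 5*sin(y)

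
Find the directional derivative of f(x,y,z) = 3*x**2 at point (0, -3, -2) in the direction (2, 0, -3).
0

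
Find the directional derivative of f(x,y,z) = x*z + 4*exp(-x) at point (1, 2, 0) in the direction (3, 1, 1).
sqrt(11)*(-12 + E)*exp(-1)/11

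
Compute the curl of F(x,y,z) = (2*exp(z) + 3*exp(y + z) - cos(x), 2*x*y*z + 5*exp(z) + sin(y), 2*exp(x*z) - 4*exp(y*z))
(-2*x*y - 4*z*exp(y*z) - 5*exp(z), -2*z*exp(x*z) + 2*exp(z) + 3*exp(y + z), 2*y*z - 3*exp(y + z))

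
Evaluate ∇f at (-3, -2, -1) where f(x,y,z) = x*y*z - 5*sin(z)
(2, 3, 6 - 5*cos(1))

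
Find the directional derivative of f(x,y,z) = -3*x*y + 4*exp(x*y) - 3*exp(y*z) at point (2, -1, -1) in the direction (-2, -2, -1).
-3*E - 8*exp(-2)/3 + 2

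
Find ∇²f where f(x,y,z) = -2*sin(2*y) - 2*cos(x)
8*sin(2*y) + 2*cos(x)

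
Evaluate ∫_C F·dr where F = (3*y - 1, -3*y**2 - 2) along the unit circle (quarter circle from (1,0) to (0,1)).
-3*pi/4 - 2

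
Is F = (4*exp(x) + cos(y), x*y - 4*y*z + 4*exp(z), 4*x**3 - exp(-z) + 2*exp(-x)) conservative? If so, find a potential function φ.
No, ∇×F = (4*y - 4*exp(z), -12*x**2 + 2*exp(-x), y + sin(y)) ≠ 0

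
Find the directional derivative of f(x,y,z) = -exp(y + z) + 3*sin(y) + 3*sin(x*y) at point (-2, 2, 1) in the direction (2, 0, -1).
sqrt(5)*(12*cos(4) + exp(3))/5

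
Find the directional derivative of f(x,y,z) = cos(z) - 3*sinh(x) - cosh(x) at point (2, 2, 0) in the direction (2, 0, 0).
-3*cosh(2) - sinh(2)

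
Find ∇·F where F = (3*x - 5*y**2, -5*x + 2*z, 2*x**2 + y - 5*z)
-2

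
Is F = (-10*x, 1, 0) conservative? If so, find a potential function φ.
Yes, F is conservative. φ = -5*x**2 + y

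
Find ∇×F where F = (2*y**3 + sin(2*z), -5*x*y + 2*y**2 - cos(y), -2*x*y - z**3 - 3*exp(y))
(-2*x - 3*exp(y), 2*y + 2*cos(2*z), y*(-6*y - 5))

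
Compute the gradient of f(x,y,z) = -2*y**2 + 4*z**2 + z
(0, -4*y, 8*z + 1)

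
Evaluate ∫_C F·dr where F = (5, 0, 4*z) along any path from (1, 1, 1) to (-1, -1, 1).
-10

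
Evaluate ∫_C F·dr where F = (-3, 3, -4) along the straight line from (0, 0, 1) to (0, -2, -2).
6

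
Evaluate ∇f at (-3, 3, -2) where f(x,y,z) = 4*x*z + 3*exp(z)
(-8, 0, -12 + 3*exp(-2))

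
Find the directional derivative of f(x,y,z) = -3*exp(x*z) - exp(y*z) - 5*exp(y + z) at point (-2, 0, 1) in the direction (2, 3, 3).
3*sqrt(22)*(-10*exp(3) - exp(2) + 4)*exp(-2)/22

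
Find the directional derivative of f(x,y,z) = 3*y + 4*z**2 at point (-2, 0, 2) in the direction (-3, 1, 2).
5*sqrt(14)/2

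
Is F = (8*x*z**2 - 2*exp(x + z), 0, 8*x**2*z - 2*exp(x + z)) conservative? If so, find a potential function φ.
Yes, F is conservative. φ = 4*x**2*z**2 - 2*exp(x + z)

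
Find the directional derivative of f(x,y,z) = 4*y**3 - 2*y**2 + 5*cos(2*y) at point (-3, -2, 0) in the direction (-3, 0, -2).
0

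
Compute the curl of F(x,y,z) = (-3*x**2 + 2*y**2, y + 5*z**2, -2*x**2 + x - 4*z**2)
(-10*z, 4*x - 1, -4*y)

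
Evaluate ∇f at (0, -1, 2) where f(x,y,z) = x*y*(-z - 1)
(3, 0, 0)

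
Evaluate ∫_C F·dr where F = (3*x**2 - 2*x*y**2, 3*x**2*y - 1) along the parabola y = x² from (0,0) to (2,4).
140/3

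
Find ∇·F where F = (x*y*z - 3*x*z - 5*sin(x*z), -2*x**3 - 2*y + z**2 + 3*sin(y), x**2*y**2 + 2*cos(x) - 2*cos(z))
y*z - 5*z*cos(x*z) - 3*z + 2*sin(z) + 3*cos(y) - 2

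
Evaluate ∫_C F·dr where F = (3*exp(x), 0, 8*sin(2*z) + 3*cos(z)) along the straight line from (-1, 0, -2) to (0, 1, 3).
-4*cos(6) + 4*cos(4) - 3*exp(-1) + 3*sin(3) + 3*sin(2) + 3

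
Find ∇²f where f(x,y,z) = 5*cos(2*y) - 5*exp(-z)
-20*cos(2*y) - 5*exp(-z)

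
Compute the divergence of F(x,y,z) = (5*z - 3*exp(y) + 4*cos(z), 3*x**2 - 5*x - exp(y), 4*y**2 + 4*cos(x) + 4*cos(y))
-exp(y)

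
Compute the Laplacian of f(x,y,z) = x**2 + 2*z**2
6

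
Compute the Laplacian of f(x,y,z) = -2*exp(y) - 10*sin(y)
-2*exp(y) + 10*sin(y)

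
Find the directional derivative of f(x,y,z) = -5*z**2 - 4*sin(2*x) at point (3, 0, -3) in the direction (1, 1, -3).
-2*sqrt(11)*(4*cos(6) + 45)/11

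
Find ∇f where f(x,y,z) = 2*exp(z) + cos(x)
(-sin(x), 0, 2*exp(z))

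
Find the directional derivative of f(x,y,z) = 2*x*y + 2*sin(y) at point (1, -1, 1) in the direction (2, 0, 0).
-2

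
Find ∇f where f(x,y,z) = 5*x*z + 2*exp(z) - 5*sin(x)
(5*z - 5*cos(x), 0, 5*x + 2*exp(z))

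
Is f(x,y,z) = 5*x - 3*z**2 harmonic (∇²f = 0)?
No, ∇²f = -6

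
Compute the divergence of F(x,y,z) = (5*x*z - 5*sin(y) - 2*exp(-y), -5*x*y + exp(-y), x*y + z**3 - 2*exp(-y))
-5*x + 3*z**2 + 5*z - exp(-y)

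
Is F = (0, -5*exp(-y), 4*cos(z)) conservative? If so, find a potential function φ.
Yes, F is conservative. φ = 4*sin(z) + 5*exp(-y)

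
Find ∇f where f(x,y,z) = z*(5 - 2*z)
(0, 0, 5 - 4*z)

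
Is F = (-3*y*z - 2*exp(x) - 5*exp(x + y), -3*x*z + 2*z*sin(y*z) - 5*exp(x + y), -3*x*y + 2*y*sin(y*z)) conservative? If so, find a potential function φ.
Yes, F is conservative. φ = -3*x*y*z - 2*exp(x) - 5*exp(x + y) - 2*cos(y*z)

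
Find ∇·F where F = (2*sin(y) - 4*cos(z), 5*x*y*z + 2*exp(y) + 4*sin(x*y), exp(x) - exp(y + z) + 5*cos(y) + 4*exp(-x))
5*x*z + 4*x*cos(x*y) + 2*exp(y) - exp(y + z)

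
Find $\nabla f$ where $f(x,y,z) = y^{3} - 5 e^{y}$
(0, 3*y**2 - 5*exp(y), 0)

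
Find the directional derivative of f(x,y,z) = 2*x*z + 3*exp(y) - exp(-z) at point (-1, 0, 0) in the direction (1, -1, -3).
0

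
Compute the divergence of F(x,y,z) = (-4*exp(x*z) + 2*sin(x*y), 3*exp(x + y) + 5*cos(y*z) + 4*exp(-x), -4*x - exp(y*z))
-y*exp(y*z) + 2*y*cos(x*y) - 4*z*exp(x*z) - 5*z*sin(y*z) + 3*exp(x + y)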